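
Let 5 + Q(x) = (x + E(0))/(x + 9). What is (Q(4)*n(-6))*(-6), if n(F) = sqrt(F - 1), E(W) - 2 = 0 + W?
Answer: 354*I*sqrt(7)/13 ≈ 72.046*I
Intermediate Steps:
E(W) = 2 + W (E(W) = 2 + (0 + W) = 2 + W)
Q(x) = -5 + (2 + x)/(9 + x) (Q(x) = -5 + (x + (2 + 0))/(x + 9) = -5 + (x + 2)/(9 + x) = -5 + (2 + x)/(9 + x))
n(F) = sqrt(-1 + F)
(Q(4)*n(-6))*(-6) = (((-43 - 4*4)/(9 + 4))*sqrt(-1 - 6))*(-6) = (((-43 - 16)/13)*sqrt(-7))*(-6) = (((1/13)*(-59))*(I*sqrt(7)))*(-6) = -59*I*sqrt(7)/13*(-6) = 354*I*sqrt(7)/13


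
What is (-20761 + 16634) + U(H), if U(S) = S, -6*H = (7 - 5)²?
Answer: -12383/3 ≈ -4127.7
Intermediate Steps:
H = -⅔ (H = -(7 - 5)²/6 = -⅙*2² = -⅙*4 = -⅔ ≈ -0.66667)
(-20761 + 16634) + U(H) = (-20761 + 16634) - ⅔ = -4127 - ⅔ = -12383/3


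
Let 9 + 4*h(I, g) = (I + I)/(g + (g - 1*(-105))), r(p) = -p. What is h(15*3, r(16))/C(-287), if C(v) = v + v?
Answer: 81/23944 ≈ 0.0033829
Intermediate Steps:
C(v) = 2*v
h(I, g) = -9/4 + I/(2*(105 + 2*g)) (h(I, g) = -9/4 + ((I + I)/(g + (g - 1*(-105))))/4 = -9/4 + ((2*I)/(g + (g + 105)))/4 = -9/4 + ((2*I)/(g + (105 + g)))/4 = -9/4 + ((2*I)/(105 + 2*g))/4 = -9/4 + (2*I/(105 + 2*g))/4 = -9/4 + I/(2*(105 + 2*g)))
h(15*3, r(16))/C(-287) = ((-945 - (-18)*16 + 2*(15*3))/(4*(105 + 2*(-1*16))))/((2*(-287))) = ((-945 - 18*(-16) + 2*45)/(4*(105 + 2*(-16))))/(-574) = ((-945 + 288 + 90)/(4*(105 - 32)))*(-1/574) = ((¼)*(-567)/73)*(-1/574) = ((¼)*(1/73)*(-567))*(-1/574) = -567/292*(-1/574) = 81/23944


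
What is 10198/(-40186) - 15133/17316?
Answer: -10604369/9403524 ≈ -1.1277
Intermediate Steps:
10198/(-40186) - 15133/17316 = 10198*(-1/40186) - 15133*1/17316 = -5099/20093 - 409/468 = -10604369/9403524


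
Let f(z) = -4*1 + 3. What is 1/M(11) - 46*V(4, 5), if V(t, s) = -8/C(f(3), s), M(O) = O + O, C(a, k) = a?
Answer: -8095/22 ≈ -367.95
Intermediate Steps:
f(z) = -1 (f(z) = -4 + 3 = -1)
M(O) = 2*O
V(t, s) = 8 (V(t, s) = -8/(-1) = -8*(-1) = 8)
1/M(11) - 46*V(4, 5) = 1/(2*11) - 46*8 = 1/22 - 368 = -8095/22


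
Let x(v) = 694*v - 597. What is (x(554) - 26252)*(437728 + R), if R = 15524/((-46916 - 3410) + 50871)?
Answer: 85321678345068/545 ≈ 1.5655e+11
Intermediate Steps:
x(v) = -597 + 694*v
R = 15524/545 (R = 15524/(-50326 + 50871) = 15524/545 ≈ 28.484)
(x(554) - 26252)*(437728 + R) = ((-597 + 694*554) - 26252)*(437728 + 15524/545) = ((-597 + 384476) - 26252)*(238577284/545) = (383879 - 26252)*(238577284/545) = 357627*(238577284/545) = 85321678345068/545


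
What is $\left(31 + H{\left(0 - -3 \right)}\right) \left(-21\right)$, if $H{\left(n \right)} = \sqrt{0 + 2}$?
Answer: $-651 - 21 \sqrt{2} \approx -680.7$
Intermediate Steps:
$H{\left(n \right)} = \sqrt{2}$
$\left(31 + H{\left(0 - -3 \right)}\right) \left(-21\right) = \left(31 + \sqrt{2}\right) \left(-21\right) = -651 - 21 \sqrt{2}$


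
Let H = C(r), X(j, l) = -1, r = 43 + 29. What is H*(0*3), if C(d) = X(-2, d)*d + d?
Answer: 0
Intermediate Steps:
r = 72
C(d) = 0 (C(d) = -d + d = 0)
H = 0
H*(0*3) = 0*(0*3) = 0*0 = 0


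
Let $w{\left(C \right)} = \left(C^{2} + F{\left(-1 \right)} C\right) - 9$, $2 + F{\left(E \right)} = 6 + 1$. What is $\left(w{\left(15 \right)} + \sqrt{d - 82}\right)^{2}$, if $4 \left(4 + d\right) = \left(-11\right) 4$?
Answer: $\left(291 + i \sqrt{97}\right)^{2} \approx 84584.0 + 5732.0 i$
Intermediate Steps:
$F{\left(E \right)} = 5$ ($F{\left(E \right)} = -2 + \left(6 + 1\right) = -2 + 7 = 5$)
$d = -15$ ($d = -4 + \frac{\left(-11\right) 4}{4} = -4 + \frac{1}{4} \left(-44\right) = -4 - 11 = -15$)
$w{\left(C \right)} = -9 + C^{2} + 5 C$ ($w{\left(C \right)} = \left(C^{2} + 5 C\right) - 9 = -9 + C^{2} + 5 C$)
$\left(w{\left(15 \right)} + \sqrt{d - 82}\right)^{2} = \left(\left(-9 + 15^{2} + 5 \cdot 15\right) + \sqrt{-15 - 82}\right)^{2} = \left(\left(-9 + 225 + 75\right) + \sqrt{-97}\right)^{2} = \left(291 + i \sqrt{97}\right)^{2}$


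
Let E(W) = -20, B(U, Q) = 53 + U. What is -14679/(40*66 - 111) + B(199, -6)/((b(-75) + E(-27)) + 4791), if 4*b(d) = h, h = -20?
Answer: -3851267/669623 ≈ -5.7514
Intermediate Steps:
b(d) = -5 (b(d) = (¼)*(-20) = -5)
-14679/(40*66 - 111) + B(199, -6)/((b(-75) + E(-27)) + 4791) = -14679/(40*66 - 111) + (53 + 199)/((-5 - 20) + 4791) = -14679/(2640 - 111) + 252/(-25 + 4791) = -14679/2529 + 252/4766 = -14679*1/2529 + 252*(1/4766) = -1631/281 + 126/2383 = -3851267/669623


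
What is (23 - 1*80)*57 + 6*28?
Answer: -3081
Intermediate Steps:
(23 - 1*80)*57 + 6*28 = (23 - 80)*57 + 168 = -57*57 + 168 = -3249 + 168 = -3081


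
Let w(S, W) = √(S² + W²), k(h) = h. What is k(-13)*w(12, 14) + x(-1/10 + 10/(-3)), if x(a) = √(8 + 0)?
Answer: -26*√85 + 2*√2 ≈ -236.88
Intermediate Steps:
x(a) = 2*√2 (x(a) = √8 = 2*√2)
k(-13)*w(12, 14) + x(-1/10 + 10/(-3)) = -13*√(12² + 14²) + 2*√2 = -13*√(144 + 196) + 2*√2 = -26*√85 + 2*√2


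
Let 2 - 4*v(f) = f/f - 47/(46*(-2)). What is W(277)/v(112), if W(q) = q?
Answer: 101936/45 ≈ 2265.2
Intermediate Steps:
v(f) = 45/368 (v(f) = ½ - (f/f - 47/(46*(-2)))/4 = ½ - (1 - 47/(-92))/4 = ½ - (1 - 47*(-1/92))/4 = ½ - (1 + 47/92)/4 = ½ - ¼*139/92 = ½ - 139/368 = 45/368)
W(277)/v(112) = 277/(45/368) = 277*(368/45) = 101936/45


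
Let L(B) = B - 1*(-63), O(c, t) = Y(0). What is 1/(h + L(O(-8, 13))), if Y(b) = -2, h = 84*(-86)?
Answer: -1/7163 ≈ -0.00013961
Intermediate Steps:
h = -7224
O(c, t) = -2
L(B) = 63 + B (L(B) = B + 63 = 63 + B)
1/(h + L(O(-8, 13))) = 1/(-7224 + (63 - 2)) = 1/(-7224 + 61) = 1/(-7163) = -1/7163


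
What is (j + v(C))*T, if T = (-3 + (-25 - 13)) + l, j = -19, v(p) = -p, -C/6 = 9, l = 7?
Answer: -1190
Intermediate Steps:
C = -54 (C = -6*9 = -54)
T = -34 (T = (-3 + (-25 - 13)) + 7 = (-3 - 38) + 7 = -41 + 7 = -34)
(j + v(C))*T = (-19 - 1*(-54))*(-34) = (-19 + 54)*(-34) = 35*(-34) = -1190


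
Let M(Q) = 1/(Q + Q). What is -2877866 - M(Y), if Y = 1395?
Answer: -8029246141/2790 ≈ -2.8779e+6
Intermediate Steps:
M(Q) = 1/(2*Q)
-2877866 - M(Y) = -2877866 - 1/(2*1395) = -2877866 - 1*1/2790 = -2877866 - 1/2790 = -8029246141/2790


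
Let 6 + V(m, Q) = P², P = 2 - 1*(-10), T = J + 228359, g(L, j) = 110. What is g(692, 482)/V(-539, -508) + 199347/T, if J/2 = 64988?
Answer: 1239384/915745 ≈ 1.3534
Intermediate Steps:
J = 129976 (J = 2*64988 = 129976)
T = 358335 (T = 129976 + 228359 = 358335)
P = 12 (P = 2 + 10 = 12)
V(m, Q) = 138 (V(m, Q) = -6 + 12² = -6 + 144 = 138)
g(692, 482)/V(-539, -508) + 199347/T = 110/138 + 199347/358335 = 110*(1/138) + 199347*(1/358335) = 55/69 + 66449/119445 = 1239384/915745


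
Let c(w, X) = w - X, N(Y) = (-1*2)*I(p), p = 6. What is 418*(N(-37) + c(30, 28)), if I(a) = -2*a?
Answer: 10868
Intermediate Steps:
N(Y) = 24 (N(Y) = (-1*2)*(-2*6) = -2*(-12) = 24)
418*(N(-37) + c(30, 28)) = 418*(24 + (30 - 1*28)) = 418*(24 + (30 - 28)) = 418*(24 + 2) = 418*26 = 10868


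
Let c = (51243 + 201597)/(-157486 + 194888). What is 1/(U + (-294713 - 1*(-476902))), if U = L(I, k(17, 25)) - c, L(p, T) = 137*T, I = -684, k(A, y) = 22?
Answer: 18701/3463354883 ≈ 5.3997e-6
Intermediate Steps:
c = 126420/18701 (c = 252840/37402 = 252840*(1/37402) = 126420/18701 ≈ 6.7601)
U = 56238394/18701 (U = 137*22 - 1*126420/18701 = 3014 - 126420/18701 = 56238394/18701 ≈ 3007.2)
1/(U + (-294713 - 1*(-476902))) = 1/(56238394/18701 + (-294713 - 1*(-476902))) = 1/(56238394/18701 + (-294713 + 476902)) = 1/(56238394/18701 + 182189) = 1/(3463354883/18701) = 18701/3463354883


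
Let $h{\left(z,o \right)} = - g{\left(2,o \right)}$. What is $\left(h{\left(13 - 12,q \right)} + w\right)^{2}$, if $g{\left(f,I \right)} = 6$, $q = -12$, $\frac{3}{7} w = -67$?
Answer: $\frac{237169}{9} \approx 26352.0$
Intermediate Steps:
$w = - \frac{469}{3}$ ($w = \frac{7}{3} \left(-67\right) = - \frac{469}{3} \approx -156.33$)
$h{\left(z,o \right)} = -6$ ($h{\left(z,o \right)} = \left(-1\right) 6 = -6$)
$\left(h{\left(13 - 12,q \right)} + w\right)^{2} = \left(-6 - \frac{469}{3}\right)^{2} = \left(- \frac{487}{3}\right)^{2} = \frac{237169}{9}$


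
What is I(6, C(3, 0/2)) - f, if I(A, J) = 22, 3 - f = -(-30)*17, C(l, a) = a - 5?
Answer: 529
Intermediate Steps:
C(l, a) = -5 + a
f = -507 (f = 3 - (-6)*(-5*17) = 3 - (-6)*(-85) = 3 - 1*510 = 3 - 510 = -507)
I(6, C(3, 0/2)) - f = 22 - 1*(-507) = 22 + 507 = 529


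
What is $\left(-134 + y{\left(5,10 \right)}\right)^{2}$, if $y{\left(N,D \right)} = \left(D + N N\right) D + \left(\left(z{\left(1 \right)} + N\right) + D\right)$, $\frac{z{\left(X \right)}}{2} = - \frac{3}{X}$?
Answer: $50625$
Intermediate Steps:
$z{\left(X \right)} = - \frac{6}{X}$ ($z{\left(X \right)} = 2 \left(- \frac{3}{X}\right) = - \frac{6}{X}$)
$y{\left(N,D \right)} = -6 + D + N + D \left(D + N^{2}\right)$ ($y{\left(N,D \right)} = \left(D + N N\right) D + \left(\left(- \frac{6}{1} + N\right) + D\right) = \left(D + N^{2}\right) D + \left(\left(\left(-6\right) 1 + N\right) + D\right) = D \left(D + N^{2}\right) + \left(\left(-6 + N\right) + D\right) = D \left(D + N^{2}\right) + \left(-6 + D + N\right) = -6 + D + N + D \left(D + N^{2}\right)$)
$\left(-134 + y{\left(5,10 \right)}\right)^{2} = \left(-134 + \left(-6 + 10 + 5 + 10^{2} + 10 \cdot 5^{2}\right)\right)^{2} = \left(-134 + \left(-6 + 10 + 5 + 100 + 10 \cdot 25\right)\right)^{2} = \left(-134 + \left(-6 + 10 + 5 + 100 + 250\right)\right)^{2} = \left(-134 + 359\right)^{2} = 225^{2} = 50625$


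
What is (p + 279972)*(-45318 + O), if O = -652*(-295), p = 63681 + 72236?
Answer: 61144832558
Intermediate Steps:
p = 135917
O = 192340
(p + 279972)*(-45318 + O) = (135917 + 279972)*(-45318 + 192340) = 415889*147022 = 61144832558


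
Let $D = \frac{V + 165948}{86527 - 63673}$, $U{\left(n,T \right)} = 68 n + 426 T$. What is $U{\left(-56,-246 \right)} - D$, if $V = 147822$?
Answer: $- \frac{413724931}{3809} \approx -1.0862 \cdot 10^{5}$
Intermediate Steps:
$D = \frac{52295}{3809}$ ($D = \frac{147822 + 165948}{86527 - 63673} = \frac{313770}{22854} = 313770 \cdot \frac{1}{22854} = \frac{52295}{3809} \approx 13.729$)
$U{\left(-56,-246 \right)} - D = \left(68 \left(-56\right) + 426 \left(-246\right)\right) - \frac{52295}{3809} = \left(-3808 - 104796\right) - \frac{52295}{3809} = -108604 - \frac{52295}{3809} = - \frac{413724931}{3809}$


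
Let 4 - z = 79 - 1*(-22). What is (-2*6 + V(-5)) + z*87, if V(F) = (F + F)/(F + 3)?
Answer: -8446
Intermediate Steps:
V(F) = 2*F/(3 + F) (V(F) = (2*F)/(3 + F) = 2*F/(3 + F))
z = -97 (z = 4 - (79 - 1*(-22)) = 4 - (79 + 22) = 4 - 1*101 = 4 - 101 = -97)
(-2*6 + V(-5)) + z*87 = (-2*6 + 2*(-5)/(3 - 5)) - 97*87 = (-12 + 2*(-5)/(-2)) - 8439 = (-12 + 2*(-5)*(-½)) - 8439 = (-12 + 5) - 8439 = -7 - 8439 = -8446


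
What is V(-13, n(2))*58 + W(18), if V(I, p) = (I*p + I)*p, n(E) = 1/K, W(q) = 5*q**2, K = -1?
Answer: 1620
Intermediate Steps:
n(E) = -1 (n(E) = 1/(-1) = -1)
V(I, p) = p*(I + I*p) (V(I, p) = (I + I*p)*p = p*(I + I*p))
V(-13, n(2))*58 + W(18) = -13*(-1)*(1 - 1)*58 + 5*18**2 = -13*(-1)*0*58 + 5*324 = 0*58 + 1620 = 0 + 1620 = 1620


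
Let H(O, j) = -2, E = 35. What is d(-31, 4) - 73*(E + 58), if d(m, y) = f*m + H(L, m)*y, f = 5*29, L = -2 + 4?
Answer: -11292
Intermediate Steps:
L = 2
f = 145
d(m, y) = -2*y + 145*m (d(m, y) = 145*m - 2*y = -2*y + 145*m)
d(-31, 4) - 73*(E + 58) = (-2*4 + 145*(-31)) - 73*(35 + 58) = (-8 - 4495) - 73*93 = -4503 - 6789 = -11292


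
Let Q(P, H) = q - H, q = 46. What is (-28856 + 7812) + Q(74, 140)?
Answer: -21138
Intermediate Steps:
Q(P, H) = 46 - H
(-28856 + 7812) + Q(74, 140) = (-28856 + 7812) + (46 - 1*140) = -21044 + (46 - 140) = -21044 - 94 = -21138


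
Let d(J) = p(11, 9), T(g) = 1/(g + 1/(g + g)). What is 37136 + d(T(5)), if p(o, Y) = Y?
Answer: 37145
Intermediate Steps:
T(g) = 1/(g + 1/(2*g))
d(J) = 9
37136 + d(T(5)) = 37136 + 9 = 37145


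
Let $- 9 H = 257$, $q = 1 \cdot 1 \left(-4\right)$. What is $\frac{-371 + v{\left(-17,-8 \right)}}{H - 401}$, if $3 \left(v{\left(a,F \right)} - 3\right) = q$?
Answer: $\frac{1662}{1933} \approx 0.8598$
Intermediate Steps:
$q = -4$ ($q = 1 \left(-4\right) = -4$)
$H = - \frac{257}{9}$ ($H = \left(- \frac{1}{9}\right) 257 = - \frac{257}{9} \approx -28.556$)
$v{\left(a,F \right)} = \frac{5}{3}$ ($v{\left(a,F \right)} = 3 + \frac{1}{3} \left(-4\right) = 3 - \frac{4}{3} = \frac{5}{3}$)
$\frac{-371 + v{\left(-17,-8 \right)}}{H - 401} = \frac{-371 + \frac{5}{3}}{- \frac{257}{9} - 401} = - \frac{1108}{3 \left(- \frac{3866}{9}\right)} = \left(- \frac{1108}{3}\right) \left(- \frac{9}{3866}\right) = \frac{1662}{1933}$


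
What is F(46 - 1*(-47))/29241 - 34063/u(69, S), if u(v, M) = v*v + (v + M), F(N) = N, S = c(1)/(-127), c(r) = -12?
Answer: -4682946185/664336026 ≈ -7.0491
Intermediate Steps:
S = 12/127 (S = -12/(-127) = -12*(-1/127) = 12/127 ≈ 0.094488)
u(v, M) = M + v + v**2 (u(v, M) = v**2 + (M + v) = M + v + v**2)
F(46 - 1*(-47))/29241 - 34063/u(69, S) = (46 - 1*(-47))/29241 - 34063/(12/127 + 69 + 69**2) = (46 + 47)*(1/29241) - 34063/(12/127 + 69 + 4761) = 93*(1/29241) - 34063/613422/127 = 31/9747 - 34063*127/613422 = 31/9747 - 4326001/613422 = -4682946185/664336026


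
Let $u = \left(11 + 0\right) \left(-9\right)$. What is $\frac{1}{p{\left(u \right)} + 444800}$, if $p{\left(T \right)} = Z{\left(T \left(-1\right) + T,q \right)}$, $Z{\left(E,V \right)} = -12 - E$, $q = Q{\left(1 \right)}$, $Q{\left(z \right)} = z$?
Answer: $\frac{1}{444788} \approx 2.2483 \cdot 10^{-6}$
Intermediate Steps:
$q = 1$
$u = -99$ ($u = 11 \left(-9\right) = -99$)
$p{\left(T \right)} = -12$ ($p{\left(T \right)} = -12 - \left(T \left(-1\right) + T\right) = -12 - \left(- T + T\right) = -12 - 0 = -12 + 0 = -12$)
$\frac{1}{p{\left(u \right)} + 444800} = \frac{1}{-12 + 444800} = \frac{1}{444788}$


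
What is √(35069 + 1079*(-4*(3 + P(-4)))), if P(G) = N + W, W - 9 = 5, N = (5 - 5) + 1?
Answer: I*√42619 ≈ 206.44*I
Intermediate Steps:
N = 1 (N = 0 + 1 = 1)
W = 14 (W = 9 + 5 = 14)
P(G) = 15 (P(G) = 1 + 14 = 15)
√(35069 + 1079*(-4*(3 + P(-4)))) = √(35069 + 1079*(-4*(3 + 15))) = √(35069 + 1079*(-4*18)) = √(35069 + 1079*(-72)) = √(35069 - 77688) = √(-42619) = I*√42619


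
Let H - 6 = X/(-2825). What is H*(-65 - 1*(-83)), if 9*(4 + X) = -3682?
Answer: 312536/2825 ≈ 110.63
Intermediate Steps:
X = -3718/9 (X = -4 + (⅑)*(-3682) = -4 - 3682/9 = -3718/9 ≈ -413.11)
H = 156268/25425 (H = 6 - 3718/9/(-2825) = 6 - 3718/9*(-1/2825) = 6 + 3718/25425 = 156268/25425 ≈ 6.1462)
H*(-65 - 1*(-83)) = 156268*(-65 - 1*(-83))/25425 = 156268*(-65 + 83)/25425 = (156268/25425)*18 = 312536/2825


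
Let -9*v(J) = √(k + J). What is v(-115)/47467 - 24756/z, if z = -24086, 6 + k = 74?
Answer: 12378/12043 - I*√47/427203 ≈ 1.0278 - 1.6048e-5*I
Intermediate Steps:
k = 68 (k = -6 + 74 = 68)
v(J) = -√(68 + J)/9
v(-115)/47467 - 24756/z = -√(68 - 115)/9/47467 - 24756/(-24086) = -I*√47/9*(1/47467) - 24756*(-1/24086) = -I*√47/9*(1/47467) + 12378/12043 = -I*√47/427203 + 12378/12043 = 12378/12043 - I*√47/427203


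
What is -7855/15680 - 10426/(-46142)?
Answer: -19896573/72350656 ≈ -0.27500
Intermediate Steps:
-7855/15680 - 10426/(-46142) = -7855*1/15680 - 10426*(-1/46142) = -1571/3136 + 5213/23071 = -19896573/72350656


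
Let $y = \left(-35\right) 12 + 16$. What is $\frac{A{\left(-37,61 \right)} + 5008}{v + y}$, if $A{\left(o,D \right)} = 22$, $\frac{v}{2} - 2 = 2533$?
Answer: $\frac{2515}{2333} \approx 1.078$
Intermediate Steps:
$v = 5070$ ($v = 4 + 2 \cdot 2533 = 4 + 5066 = 5070$)
$y = -404$ ($y = -420 + 16 = -404$)
$\frac{A{\left(-37,61 \right)} + 5008}{v + y} = \frac{22 + 5008}{5070 - 404} = \frac{5030}{4666} = 5030 \cdot \frac{1}{4666} = \frac{2515}{2333}$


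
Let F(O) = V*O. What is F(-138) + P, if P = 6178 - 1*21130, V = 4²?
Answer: -17160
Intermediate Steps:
V = 16
F(O) = 16*O
P = -14952 (P = 6178 - 21130 = -14952)
F(-138) + P = 16*(-138) - 14952 = -2208 - 14952 = -17160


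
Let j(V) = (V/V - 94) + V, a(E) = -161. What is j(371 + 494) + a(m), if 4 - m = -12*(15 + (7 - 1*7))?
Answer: 611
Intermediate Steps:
m = 184 (m = 4 - (-12)*(15 + (7 - 1*7)) = 4 - (-12)*(15 + (7 - 7)) = 4 - (-12)*(15 + 0) = 4 - (-12)*15 = 4 - 1*(-180) = 4 + 180 = 184)
j(V) = -93 + V (j(V) = (1 - 94) + V = -93 + V)
j(371 + 494) + a(m) = (-93 + (371 + 494)) - 161 = (-93 + 865) - 161 = 772 - 161 = 611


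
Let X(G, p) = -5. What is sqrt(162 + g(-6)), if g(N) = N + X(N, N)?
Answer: sqrt(151) ≈ 12.288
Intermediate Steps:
g(N) = -5 + N (g(N) = N - 5 = -5 + N)
sqrt(162 + g(-6)) = sqrt(162 + (-5 - 6)) = sqrt(162 - 11) = sqrt(151)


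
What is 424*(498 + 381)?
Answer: 372696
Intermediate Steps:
424*(498 + 381) = 424*879 = 372696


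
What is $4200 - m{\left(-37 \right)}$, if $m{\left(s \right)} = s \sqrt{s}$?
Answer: $4200 + 37 i \sqrt{37} \approx 4200.0 + 225.06 i$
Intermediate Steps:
$m{\left(s \right)} = s^{\frac{3}{2}}$
$4200 - m{\left(-37 \right)} = 4200 - \left(-37\right)^{\frac{3}{2}} = 4200 - - 37 i \sqrt{37} = 4200 + 37 i \sqrt{37}$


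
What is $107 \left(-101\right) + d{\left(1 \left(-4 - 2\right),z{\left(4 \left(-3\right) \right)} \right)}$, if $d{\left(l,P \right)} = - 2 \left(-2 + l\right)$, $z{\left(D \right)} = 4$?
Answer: $-10791$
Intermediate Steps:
$d{\left(l,P \right)} = 4 - 2 l$
$107 \left(-101\right) + d{\left(1 \left(-4 - 2\right),z{\left(4 \left(-3\right) \right)} \right)} = 107 \left(-101\right) - \left(-4 + 2 \cdot 1 \left(-4 - 2\right)\right) = -10807 - \left(-4 + 2 \cdot 1 \left(-6\right)\right) = -10807 + \left(4 - -12\right) = -10807 + \left(4 + 12\right) = -10807 + 16 = -10791$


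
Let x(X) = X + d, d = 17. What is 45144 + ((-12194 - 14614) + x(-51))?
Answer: 18302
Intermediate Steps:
x(X) = 17 + X (x(X) = X + 17 = 17 + X)
45144 + ((-12194 - 14614) + x(-51)) = 45144 + ((-12194 - 14614) + (17 - 51)) = 45144 + (-26808 - 34) = 45144 - 26842 = 18302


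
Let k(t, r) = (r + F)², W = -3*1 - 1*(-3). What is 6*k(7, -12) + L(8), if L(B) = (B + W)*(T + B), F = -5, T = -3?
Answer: 1774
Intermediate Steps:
W = 0 (W = -3 + 3 = 0)
L(B) = B*(-3 + B) (L(B) = (B + 0)*(-3 + B) = B*(-3 + B))
k(t, r) = (-5 + r)² (k(t, r) = (r - 5)² = (-5 + r)²)
6*k(7, -12) + L(8) = 6*(-5 - 12)² + 8*(-3 + 8) = 6*(-17)² + 8*5 = 6*289 + 40 = 1734 + 40 = 1774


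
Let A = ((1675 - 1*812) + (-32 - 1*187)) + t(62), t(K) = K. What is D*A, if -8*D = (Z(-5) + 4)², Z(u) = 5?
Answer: -28593/4 ≈ -7148.3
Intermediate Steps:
D = -81/8 (D = -(5 + 4)²/8 = -⅛*9² = -⅛*81 = -81/8 ≈ -10.125)
A = 706 (A = ((1675 - 1*812) + (-32 - 1*187)) + 62 = ((1675 - 812) + (-32 - 187)) + 62 = (863 - 219) + 62 = 644 + 62 = 706)
D*A = -81/8*706 = -28593/4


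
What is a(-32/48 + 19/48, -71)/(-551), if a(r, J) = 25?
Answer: -25/551 ≈ -0.045372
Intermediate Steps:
a(-32/48 + 19/48, -71)/(-551) = 25/(-551) = 25*(-1/551) = -25/551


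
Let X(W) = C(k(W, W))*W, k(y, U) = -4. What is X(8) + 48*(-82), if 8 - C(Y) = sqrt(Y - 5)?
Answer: -3872 - 24*I ≈ -3872.0 - 24.0*I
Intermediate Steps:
C(Y) = 8 - sqrt(-5 + Y) (C(Y) = 8 - sqrt(Y - 5) = 8 - sqrt(-5 + Y))
X(W) = W*(8 - 3*I) (X(W) = (8 - sqrt(-5 - 4))*W = (8 - sqrt(-9))*W = (8 - 3*I)*W = W*(8 - 3*I))
X(8) + 48*(-82) = 8*(8 - 3*I) + 48*(-82) = (64 - 24*I) - 3936 = -3872 - 24*I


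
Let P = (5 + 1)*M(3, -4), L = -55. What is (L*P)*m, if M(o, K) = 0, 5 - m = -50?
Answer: 0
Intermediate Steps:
m = 55 (m = 5 - 1*(-50) = 5 + 50 = 55)
P = 0 (P = (5 + 1)*0 = 6*0 = 0)
(L*P)*m = -55*0*55 = 0*55 = 0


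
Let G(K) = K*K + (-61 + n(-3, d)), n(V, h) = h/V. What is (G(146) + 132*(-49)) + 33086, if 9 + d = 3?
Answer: 47875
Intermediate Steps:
d = -6 (d = -9 + 3 = -6)
G(K) = -59 + K**2 (G(K) = K*K + (-61 - 6/(-3)) = K**2 + (-61 - 6*(-1/3)) = K**2 + (-61 + 2) = K**2 - 59 = -59 + K**2)
(G(146) + 132*(-49)) + 33086 = ((-59 + 146**2) + 132*(-49)) + 33086 = ((-59 + 21316) - 6468) + 33086 = (21257 - 6468) + 33086 = 14789 + 33086 = 47875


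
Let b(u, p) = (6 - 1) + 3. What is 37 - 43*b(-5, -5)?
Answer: -307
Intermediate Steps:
b(u, p) = 8 (b(u, p) = 5 + 3 = 8)
37 - 43*b(-5, -5) = 37 - 43*8 = 37 - 344 = -307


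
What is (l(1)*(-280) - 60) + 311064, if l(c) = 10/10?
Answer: 310724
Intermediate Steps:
l(c) = 1 (l(c) = 10*(⅒) = 1)
(l(1)*(-280) - 60) + 311064 = (1*(-280) - 60) + 311064 = (-280 - 60) + 311064 = -340 + 311064 = 310724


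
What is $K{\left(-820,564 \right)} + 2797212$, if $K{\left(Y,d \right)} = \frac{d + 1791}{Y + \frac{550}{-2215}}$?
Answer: $\frac{203284376235}{72674} \approx 2.7972 \cdot 10^{6}$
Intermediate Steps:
$K{\left(Y,d \right)} = \frac{1791 + d}{- \frac{110}{443} + Y}$ ($K{\left(Y,d \right)} = \frac{1791 + d}{Y + 550 \left(- \frac{1}{2215}\right)} = \frac{1791 + d}{Y - \frac{110}{443}} = \frac{1791 + d}{- \frac{110}{443} + Y}$)
$K{\left(-820,564 \right)} + 2797212 = \frac{443 \left(1791 + 564\right)}{-110 + 443 \left(-820\right)} + 2797212 = 443 \frac{1}{-110 - 363260} \cdot 2355 + 2797212 = 443 \frac{1}{-363370} \cdot 2355 + 2797212 = 443 \left(- \frac{1}{363370}\right) 2355 + 2797212 = - \frac{208653}{72674} + 2797212 = \frac{203284376235}{72674}$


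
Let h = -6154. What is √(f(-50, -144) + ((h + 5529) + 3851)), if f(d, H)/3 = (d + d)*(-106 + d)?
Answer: √50026 ≈ 223.67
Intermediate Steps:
f(d, H) = 6*d*(-106 + d) (f(d, H) = 3*((d + d)*(-106 + d)) = 3*((2*d)*(-106 + d)) = 3*(2*d*(-106 + d)) = 6*d*(-106 + d))
√(f(-50, -144) + ((h + 5529) + 3851)) = √(6*(-50)*(-106 - 50) + ((-6154 + 5529) + 3851)) = √(6*(-50)*(-156) + (-625 + 3851)) = √(46800 + 3226) = √50026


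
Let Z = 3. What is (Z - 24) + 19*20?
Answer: 359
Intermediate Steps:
(Z - 24) + 19*20 = (3 - 24) + 19*20 = -21 + 380 = 359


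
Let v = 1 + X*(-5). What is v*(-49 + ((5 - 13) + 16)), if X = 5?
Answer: 984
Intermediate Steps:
v = -24 (v = 1 + 5*(-5) = 1 - 25 = -24)
v*(-49 + ((5 - 13) + 16)) = -24*(-49 + ((5 - 13) + 16)) = -24*(-49 + (-8 + 16)) = -24*(-49 + 8) = -24*(-41) = 984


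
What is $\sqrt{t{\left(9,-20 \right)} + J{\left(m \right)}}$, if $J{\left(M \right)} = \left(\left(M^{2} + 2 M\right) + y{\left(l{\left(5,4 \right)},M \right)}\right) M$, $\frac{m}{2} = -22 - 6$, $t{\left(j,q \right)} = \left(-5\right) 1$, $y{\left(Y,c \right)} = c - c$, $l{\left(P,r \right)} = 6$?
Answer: $i \sqrt{169349} \approx 411.52 i$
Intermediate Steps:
$y{\left(Y,c \right)} = 0$
$t{\left(j,q \right)} = -5$
$m = -56$ ($m = 2 \left(-22 - 6\right) = 2 \left(-28\right) = -56$)
$J{\left(M \right)} = M \left(M^{2} + 2 M\right)$ ($J{\left(M \right)} = \left(\left(M^{2} + 2 M\right) + 0\right) M = \left(M^{2} + 2 M\right) M = M \left(M^{2} + 2 M\right)$)
$\sqrt{t{\left(9,-20 \right)} + J{\left(m \right)}} = \sqrt{-5 + \left(-56\right)^{2} \left(2 - 56\right)} = \sqrt{-5 + 3136 \left(-54\right)} = \sqrt{-5 - 169344} = \sqrt{-169349} = i \sqrt{169349}$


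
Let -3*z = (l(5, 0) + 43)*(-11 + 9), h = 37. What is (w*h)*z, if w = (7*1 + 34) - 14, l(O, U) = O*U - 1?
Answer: 27972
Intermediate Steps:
l(O, U) = -1 + O*U
w = 27 (w = (7 + 34) - 14 = 41 - 14 = 27)
z = 28 (z = -((-1 + 5*0) + 43)*(-11 + 9)/3 = -((-1 + 0) + 43)*(-2)/3 = -(-1 + 43)*(-2)/3 = -14*(-2) = -⅓*(-84) = 28)
(w*h)*z = (27*37)*28 = 999*28 = 27972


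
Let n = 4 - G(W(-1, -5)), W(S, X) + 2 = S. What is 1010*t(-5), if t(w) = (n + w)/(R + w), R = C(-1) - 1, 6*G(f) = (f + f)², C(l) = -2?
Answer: 3535/4 ≈ 883.75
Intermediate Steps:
W(S, X) = -2 + S
G(f) = 2*f²/3 (G(f) = (f + f)²/6 = (2*f)²/6 = (4*f²)/6 = 2*f²/3)
R = -3 (R = -2 - 1 = -3)
n = -2 (n = 4 - 2*(-2 - 1)²/3 = 4 - 2*(-3)²/3 = 4 - 2*9/3 = 4 - 1*6 = 4 - 6 = -2)
t(w) = (-2 + w)/(-3 + w)
1010*t(-5) = 1010*((-2 - 5)/(-3 - 5)) = 1010*(-7/(-8)) = 1010*(-⅛*(-7)) = 1010*(7/8) = 3535/4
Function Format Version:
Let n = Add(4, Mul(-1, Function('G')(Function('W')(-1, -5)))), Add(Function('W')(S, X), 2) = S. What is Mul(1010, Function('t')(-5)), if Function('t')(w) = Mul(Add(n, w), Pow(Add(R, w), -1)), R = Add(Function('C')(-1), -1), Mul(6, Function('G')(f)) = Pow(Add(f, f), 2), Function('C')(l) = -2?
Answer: Rational(3535, 4) ≈ 883.75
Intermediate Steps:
Function('W')(S, X) = Add(-2, S)
Function('G')(f) = Mul(Rational(2, 3), Pow(f, 2)) (Function('G')(f) = Mul(Rational(1, 6), Pow(Add(f, f), 2)) = Mul(Rational(1, 6), Pow(Mul(2, f), 2)) = Mul(Rational(1, 6), Mul(4, Pow(f, 2))) = Mul(Rational(2, 3), Pow(f, 2)))
R = -3 (R = Add(-2, -1) = -3)
n = -2 (n = Add(4, Mul(-1, Mul(Rational(2, 3), Pow(Add(-2, -1), 2)))) = Add(4, Mul(-1, Mul(Rational(2, 3), Pow(-3, 2)))) = Add(4, Mul(-1, Mul(Rational(2, 3), 9))) = Add(4, Mul(-1, 6)) = Add(4, -6) = -2)
Function('t')(w) = Mul(Pow(Add(-3, w), -1), Add(-2, w)) (Function('t')(w) = Mul(Add(-2, w), Pow(Add(-3, w), -1)) = Mul(Pow(Add(-3, w), -1), Add(-2, w)))
Mul(1010, Function('t')(-5)) = Mul(1010, Mul(Pow(Add(-3, -5), -1), Add(-2, -5))) = Mul(1010, Mul(Pow(-8, -1), -7)) = Mul(1010, Mul(Rational(-1, 8), -7)) = Mul(1010, Rational(7, 8)) = Rational(3535, 4)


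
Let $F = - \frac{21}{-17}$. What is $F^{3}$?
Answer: $\frac{9261}{4913} \approx 1.885$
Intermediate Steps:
$F = \frac{21}{17}$ ($F = \left(-21\right) \left(- \frac{1}{17}\right) = \frac{21}{17} \approx 1.2353$)
$F^{3} = \left(\frac{21}{17}\right)^{3} = \frac{9261}{4913}$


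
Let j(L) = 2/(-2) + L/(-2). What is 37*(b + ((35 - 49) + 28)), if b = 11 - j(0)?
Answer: 962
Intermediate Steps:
j(L) = -1 - L/2 (j(L) = 2*(-½) + L*(-½) = -1 - L/2)
b = 12 (b = 11 - (-1 - ½*0) = 11 - (-1 + 0) = 11 - 1*(-1) = 11 + 1 = 12)
37*(b + ((35 - 49) + 28)) = 37*(12 + ((35 - 49) + 28)) = 37*(12 + (-14 + 28)) = 37*(12 + 14) = 37*26 = 962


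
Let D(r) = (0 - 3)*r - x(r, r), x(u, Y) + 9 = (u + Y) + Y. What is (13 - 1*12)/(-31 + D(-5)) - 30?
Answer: -239/8 ≈ -29.875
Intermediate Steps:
x(u, Y) = -9 + u + 2*Y (x(u, Y) = -9 + ((u + Y) + Y) = -9 + ((Y + u) + Y) = -9 + (u + 2*Y) = -9 + u + 2*Y)
D(r) = 9 - 6*r (D(r) = (0 - 3)*r - (-9 + r + 2*r) = -3*r - (-9 + 3*r) = -3*r + (9 - 3*r) = 9 - 6*r)
(13 - 1*12)/(-31 + D(-5)) - 30 = (13 - 1*12)/(-31 + (9 - 6*(-5))) - 30 = (13 - 12)/(-31 + (9 + 30)) - 30 = 1/(-31 + 39) - 30 = 1/8 - 30 = (⅛)*1 - 30 = ⅛ - 30 = -239/8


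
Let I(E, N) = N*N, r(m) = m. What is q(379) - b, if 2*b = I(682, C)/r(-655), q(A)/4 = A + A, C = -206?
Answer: 2007178/655 ≈ 3064.4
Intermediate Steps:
I(E, N) = N²
q(A) = 8*A (q(A) = 4*(A + A) = 4*(2*A) = 8*A)
b = -21218/655 (b = ((-206)²/(-655))/2 = (42436*(-1/655))/2 = (½)*(-42436/655) = -21218/655 ≈ -32.394)
q(379) - b = 8*379 - 1*(-21218/655) = 3032 + 21218/655 = 2007178/655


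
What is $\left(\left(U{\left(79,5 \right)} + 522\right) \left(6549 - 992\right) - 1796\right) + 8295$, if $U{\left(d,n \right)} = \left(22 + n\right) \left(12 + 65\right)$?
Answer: $14460256$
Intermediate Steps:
$U{\left(d,n \right)} = 1694 + 77 n$ ($U{\left(d,n \right)} = \left(22 + n\right) 77 = 1694 + 77 n$)
$\left(\left(U{\left(79,5 \right)} + 522\right) \left(6549 - 992\right) - 1796\right) + 8295 = \left(\left(\left(1694 + 77 \cdot 5\right) + 522\right) \left(6549 - 992\right) - 1796\right) + 8295 = \left(\left(\left(1694 + 385\right) + 522\right) 5557 - 1796\right) + 8295 = \left(\left(2079 + 522\right) 5557 - 1796\right) + 8295 = \left(2601 \cdot 5557 - 1796\right) + 8295 = \left(14453757 - 1796\right) + 8295 = 14451961 + 8295 = 14460256$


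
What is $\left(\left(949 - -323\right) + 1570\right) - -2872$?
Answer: $5714$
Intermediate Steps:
$\left(\left(949 - -323\right) + 1570\right) - -2872 = \left(\left(949 + 323\right) + 1570\right) + 2872 = \left(1272 + 1570\right) + 2872 = 2842 + 2872 = 5714$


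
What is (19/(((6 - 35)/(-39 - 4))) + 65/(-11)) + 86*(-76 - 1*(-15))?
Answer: -1666372/319 ≈ -5223.7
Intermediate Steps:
(19/(((6 - 35)/(-39 - 4))) + 65/(-11)) + 86*(-76 - 1*(-15)) = (19/((-29/(-43))) + 65*(-1/11)) + 86*(-76 + 15) = (19/((-29*(-1/43))) - 65/11) + 86*(-61) = (19/(29/43) - 65/11) - 5246 = (19*(43/29) - 65/11) - 5246 = (817/29 - 65/11) - 5246 = 7102/319 - 5246 = -1666372/319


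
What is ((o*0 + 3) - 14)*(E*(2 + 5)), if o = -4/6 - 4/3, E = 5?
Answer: -385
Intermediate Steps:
o = -2 (o = -4*⅙ - 4*⅓ = -⅔ - 4/3 = -2)
((o*0 + 3) - 14)*(E*(2 + 5)) = ((-2*0 + 3) - 14)*(5*(2 + 5)) = ((0 + 3) - 14)*(5*7) = (3 - 14)*35 = -11*35 = -385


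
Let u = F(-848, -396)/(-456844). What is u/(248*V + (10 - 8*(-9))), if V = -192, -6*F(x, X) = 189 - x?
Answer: -1037/130293736176 ≈ -7.9589e-9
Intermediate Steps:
F(x, X) = -63/2 + x/6 (F(x, X) = -(189 - x)/6 = -63/2 + x/6)
u = 1037/2741064 (u = (-63/2 + (⅙)*(-848))/(-456844) = (-63/2 - 424/3)*(-1/456844) = -1037/6*(-1/456844) = 1037/2741064 ≈ 0.00037832)
u/(248*V + (10 - 8*(-9))) = 1037/(2741064*(248*(-192) + (10 - 8*(-9)))) = 1037/(2741064*(-47616 + (10 + 72))) = 1037/(2741064*(-47616 + 82)) = (1037/2741064)/(-47534) = (1037/2741064)*(-1/47534) = -1037/130293736176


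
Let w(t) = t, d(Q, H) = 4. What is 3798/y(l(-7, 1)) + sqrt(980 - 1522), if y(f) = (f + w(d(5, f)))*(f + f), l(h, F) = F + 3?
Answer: 1899/32 + I*sqrt(542) ≈ 59.344 + 23.281*I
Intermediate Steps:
l(h, F) = 3 + F
y(f) = 2*f*(4 + f) (y(f) = (f + 4)*(f + f) = (4 + f)*(2*f) = 2*f*(4 + f))
3798/y(l(-7, 1)) + sqrt(980 - 1522) = 3798/((2*(3 + 1)*(4 + (3 + 1)))) + sqrt(980 - 1522) = 3798/((2*4*(4 + 4))) + sqrt(-542) = 3798/((2*4*8)) + I*sqrt(542) = 3798/64 + I*sqrt(542) = 3798*(1/64) + I*sqrt(542) = 1899/32 + I*sqrt(542)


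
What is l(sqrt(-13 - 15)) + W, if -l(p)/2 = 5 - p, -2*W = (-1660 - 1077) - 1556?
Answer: 4273/2 + 4*I*sqrt(7) ≈ 2136.5 + 10.583*I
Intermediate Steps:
W = 4293/2 (W = -((-1660 - 1077) - 1556)/2 = -(-2737 - 1556)/2 = -1/2*(-4293) = 4293/2 ≈ 2146.5)
l(p) = -10 + 2*p (l(p) = -2*(5 - p) = -10 + 2*p)
l(sqrt(-13 - 15)) + W = (-10 + 2*sqrt(-13 - 15)) + 4293/2 = (-10 + 2*sqrt(-28)) + 4293/2 = (-10 + 2*(2*I*sqrt(7))) + 4293/2 = (-10 + 4*I*sqrt(7)) + 4293/2 = 4273/2 + 4*I*sqrt(7)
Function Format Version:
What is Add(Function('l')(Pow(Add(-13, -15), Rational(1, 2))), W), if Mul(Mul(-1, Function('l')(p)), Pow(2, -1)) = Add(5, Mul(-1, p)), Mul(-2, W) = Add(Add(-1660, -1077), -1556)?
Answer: Add(Rational(4273, 2), Mul(4, I, Pow(7, Rational(1, 2)))) ≈ Add(2136.5, Mul(10.583, I))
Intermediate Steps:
W = Rational(4293, 2) (W = Mul(Rational(-1, 2), Add(Add(-1660, -1077), -1556)) = Mul(Rational(-1, 2), Add(-2737, -1556)) = Mul(Rational(-1, 2), -4293) = Rational(4293, 2) ≈ 2146.5)
Function('l')(p) = Add(-10, Mul(2, p)) (Function('l')(p) = Mul(-2, Add(5, Mul(-1, p))) = Add(-10, Mul(2, p)))
Add(Function('l')(Pow(Add(-13, -15), Rational(1, 2))), W) = Add(Add(-10, Mul(2, Pow(Add(-13, -15), Rational(1, 2)))), Rational(4293, 2)) = Add(Add(-10, Mul(2, Pow(-28, Rational(1, 2)))), Rational(4293, 2)) = Add(Add(-10, Mul(2, Mul(2, I, Pow(7, Rational(1, 2))))), Rational(4293, 2)) = Add(Add(-10, Mul(4, I, Pow(7, Rational(1, 2)))), Rational(4293, 2)) = Add(Rational(4273, 2), Mul(4, I, Pow(7, Rational(1, 2))))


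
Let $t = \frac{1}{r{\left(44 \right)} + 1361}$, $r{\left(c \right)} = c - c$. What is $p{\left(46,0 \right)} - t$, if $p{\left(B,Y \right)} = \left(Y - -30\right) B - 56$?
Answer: $\frac{1801963}{1361} \approx 1324.0$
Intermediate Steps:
$r{\left(c \right)} = 0$
$p{\left(B,Y \right)} = -56 + B \left(30 + Y\right)$ ($p{\left(B,Y \right)} = \left(Y + 30\right) B - 56 = \left(30 + Y\right) B - 56 = B \left(30 + Y\right) - 56 = -56 + B \left(30 + Y\right)$)
$t = \frac{1}{1361}$ ($t = \frac{1}{0 + 1361} = \frac{1}{1361} \approx 0.00073475$)
$p{\left(46,0 \right)} - t = \left(-56 + 30 \cdot 46 + 46 \cdot 0\right) - \frac{1}{1361} = \left(-56 + 1380 + 0\right) - \frac{1}{1361} = 1324 - \frac{1}{1361} = \frac{1801963}{1361}$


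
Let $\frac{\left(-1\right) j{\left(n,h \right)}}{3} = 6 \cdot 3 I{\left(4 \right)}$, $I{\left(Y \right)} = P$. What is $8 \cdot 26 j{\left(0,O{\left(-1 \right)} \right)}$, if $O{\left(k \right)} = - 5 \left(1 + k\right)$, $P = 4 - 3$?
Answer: $-11232$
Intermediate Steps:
$P = 1$ ($P = 4 - 3 = 1$)
$I{\left(Y \right)} = 1$
$O{\left(k \right)} = -5 - 5 k$
$j{\left(n,h \right)} = -54$ ($j{\left(n,h \right)} = - 3 \cdot 6 \cdot 3 \cdot 1 = - 3 \cdot 18 \cdot 1 = \left(-3\right) 18 = -54$)
$8 \cdot 26 j{\left(0,O{\left(-1 \right)} \right)} = 8 \cdot 26 \left(-54\right) = 208 \left(-54\right) = -11232$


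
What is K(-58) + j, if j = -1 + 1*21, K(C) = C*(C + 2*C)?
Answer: 10112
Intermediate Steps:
K(C) = 3*C² (K(C) = C*(3*C) = 3*C²)
j = 20 (j = -1 + 21 = 20)
K(-58) + j = 3*(-58)² + 20 = 3*3364 + 20 = 10092 + 20 = 10112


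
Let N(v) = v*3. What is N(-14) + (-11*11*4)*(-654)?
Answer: 316494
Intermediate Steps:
N(v) = 3*v
N(-14) + (-11*11*4)*(-654) = 3*(-14) + (-11*11*4)*(-654) = -42 - 121*4*(-654) = -42 - 484*(-654) = -42 + 316536 = 316494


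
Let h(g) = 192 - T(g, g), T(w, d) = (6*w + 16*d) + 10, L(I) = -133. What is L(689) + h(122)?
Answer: -2635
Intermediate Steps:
T(w, d) = 10 + 6*w + 16*d
h(g) = 182 - 22*g (h(g) = 192 - (10 + 6*g + 16*g) = 192 - (10 + 22*g) = 192 + (-10 - 22*g) = 182 - 22*g)
L(689) + h(122) = -133 + (182 - 22*122) = -133 + (182 - 2684) = -133 - 2502 = -2635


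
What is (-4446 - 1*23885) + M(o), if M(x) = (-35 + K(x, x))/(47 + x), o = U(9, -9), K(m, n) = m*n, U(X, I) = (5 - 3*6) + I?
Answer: -707826/25 ≈ -28313.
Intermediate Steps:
U(X, I) = -13 + I (U(X, I) = (5 - 18) + I = -13 + I)
o = -22 (o = -13 - 9 = -22)
M(x) = (-35 + x²)/(47 + x) (M(x) = (-35 + x*x)/(47 + x) = (-35 + x²)/(47 + x))
(-4446 - 1*23885) + M(o) = (-4446 - 1*23885) + (-35 + (-22)²)/(47 - 22) = (-4446 - 23885) + (-35 + 484)/25 = -28331 + (1/25)*449 = -28331 + 449/25 = -707826/25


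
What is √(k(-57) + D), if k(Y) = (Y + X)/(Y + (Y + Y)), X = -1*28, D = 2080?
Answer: √6759535/57 ≈ 45.612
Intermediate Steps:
X = -28
k(Y) = (-28 + Y)/(3*Y) (k(Y) = (Y - 28)/(Y + (Y + Y)) = (-28 + Y)/(Y + 2*Y) = (-28 + Y)/((3*Y)) = (-28 + Y)*(1/(3*Y)) = (-28 + Y)/(3*Y))
√(k(-57) + D) = √((⅓)*(-28 - 57)/(-57) + 2080) = √((⅓)*(-1/57)*(-85) + 2080) = √(85/171 + 2080) = √(355765/171) = √6759535/57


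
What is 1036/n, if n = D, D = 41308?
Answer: 259/10327 ≈ 0.025080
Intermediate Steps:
n = 41308
1036/n = 1036/41308 = 1036*(1/41308) = 259/10327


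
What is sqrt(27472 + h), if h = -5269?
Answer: 3*sqrt(2467) ≈ 149.01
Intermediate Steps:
sqrt(27472 + h) = sqrt(27472 - 5269) = sqrt(22203) = 3*sqrt(2467)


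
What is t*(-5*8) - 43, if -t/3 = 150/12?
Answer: 1457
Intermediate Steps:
t = -75/2 (t = -450/12 = -3*25/2 = -75/2 ≈ -37.500)
t*(-5*8) - 43 = -(-375)*8/2 - 43 = -75/2*(-40) - 43 = 1500 - 43 = 1457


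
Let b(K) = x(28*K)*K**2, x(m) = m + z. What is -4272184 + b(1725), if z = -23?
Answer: 143649975941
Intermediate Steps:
x(m) = -23 + m (x(m) = m - 23 = -23 + m)
b(K) = K**2*(-23 + 28*K) (b(K) = (-23 + 28*K)*K**2 = K**2*(-23 + 28*K))
-4272184 + b(1725) = -4272184 + 1725**2*(-23 + 28*1725) = -4272184 + 2975625*(-23 + 48300) = -4272184 + 2975625*48277 = -4272184 + 143654248125 = 143649975941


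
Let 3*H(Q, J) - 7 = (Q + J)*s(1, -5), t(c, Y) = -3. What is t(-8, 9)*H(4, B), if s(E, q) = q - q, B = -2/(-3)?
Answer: -7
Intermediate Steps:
B = 2/3 (B = -2*(-1/3) = 2/3 ≈ 0.66667)
s(E, q) = 0
H(Q, J) = 7/3 (H(Q, J) = 7/3 + ((Q + J)*0)/3 = 7/3 + ((J + Q)*0)/3 = 7/3 + (1/3)*0 = 7/3 + 0 = 7/3)
t(-8, 9)*H(4, B) = -3*7/3 = -7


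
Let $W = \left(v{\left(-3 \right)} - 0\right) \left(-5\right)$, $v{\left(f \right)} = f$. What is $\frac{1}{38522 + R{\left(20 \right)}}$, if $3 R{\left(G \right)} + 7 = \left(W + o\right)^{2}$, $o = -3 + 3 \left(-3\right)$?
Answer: $\frac{3}{115568} \approx 2.5959 \cdot 10^{-5}$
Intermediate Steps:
$o = -12$ ($o = -3 - 9 = -12$)
$W = 15$ ($W = \left(-3 - 0\right) \left(-5\right) = \left(-3 + 0\right) \left(-5\right) = \left(-3\right) \left(-5\right) = 15$)
$R{\left(G \right)} = \frac{2}{3}$ ($R{\left(G \right)} = - \frac{7}{3} + \frac{\left(15 - 12\right)^{2}}{3} = - \frac{7}{3} + \frac{3^{2}}{3} = - \frac{7}{3} + \frac{1}{3} \cdot 9 = - \frac{7}{3} + 3 = \frac{2}{3}$)
$\frac{1}{38522 + R{\left(20 \right)}} = \frac{1}{38522 + \frac{2}{3}} = \frac{1}{\frac{115568}{3}} = \frac{3}{115568}$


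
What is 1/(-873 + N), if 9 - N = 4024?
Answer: -1/4888 ≈ -0.00020458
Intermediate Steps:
N = -4015 (N = 9 - 1*4024 = 9 - 4024 = -4015)
1/(-873 + N) = 1/(-873 - 4015) = 1/(-4888) = -1/4888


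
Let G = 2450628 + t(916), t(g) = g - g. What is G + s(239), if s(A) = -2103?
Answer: 2448525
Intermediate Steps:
t(g) = 0
G = 2450628 (G = 2450628 + 0 = 2450628)
G + s(239) = 2450628 - 2103 = 2448525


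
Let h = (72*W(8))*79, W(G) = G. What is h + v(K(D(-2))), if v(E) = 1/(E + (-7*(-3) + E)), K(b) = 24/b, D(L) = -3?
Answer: 227521/5 ≈ 45504.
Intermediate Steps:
h = 45504 (h = (72*8)*79 = 576*79 = 45504)
v(E) = 1/(21 + 2*E) (v(E) = 1/(E + (21 + E)) = 1/(21 + 2*E))
h + v(K(D(-2))) = 45504 + 1/(21 + 2*(24/(-3))) = 45504 + 1/(21 + 2*(24*(-1/3))) = 45504 + 1/(21 + 2*(-8)) = 45504 + 1/(21 - 16) = 45504 + 1/5 = 227521/5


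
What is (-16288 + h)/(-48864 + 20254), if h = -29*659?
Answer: 35399/28610 ≈ 1.2373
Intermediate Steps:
h = -19111
(-16288 + h)/(-48864 + 20254) = (-16288 - 19111)/(-48864 + 20254) = -35399/(-28610) = -35399*(-1/28610) = 35399/28610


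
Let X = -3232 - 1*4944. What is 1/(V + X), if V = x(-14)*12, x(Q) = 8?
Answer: -1/8080 ≈ -0.00012376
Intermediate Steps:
V = 96 (V = 8*12 = 96)
X = -8176 (X = -3232 - 4944 = -8176)
1/(V + X) = 1/(96 - 8176) = 1/(-8080) = -1/8080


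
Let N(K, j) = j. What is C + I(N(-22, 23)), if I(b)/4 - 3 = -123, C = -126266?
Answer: -126746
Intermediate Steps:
I(b) = -480 (I(b) = 12 + 4*(-123) = 12 - 492 = -480)
C + I(N(-22, 23)) = -126266 - 480 = -126746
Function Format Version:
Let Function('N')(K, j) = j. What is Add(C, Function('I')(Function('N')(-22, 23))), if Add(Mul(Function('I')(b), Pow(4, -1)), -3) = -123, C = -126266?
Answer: -126746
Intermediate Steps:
Function('I')(b) = -480 (Function('I')(b) = Add(12, Mul(4, -123)) = Add(12, -492) = -480)
Add(C, Function('I')(Function('N')(-22, 23))) = Add(-126266, -480) = -126746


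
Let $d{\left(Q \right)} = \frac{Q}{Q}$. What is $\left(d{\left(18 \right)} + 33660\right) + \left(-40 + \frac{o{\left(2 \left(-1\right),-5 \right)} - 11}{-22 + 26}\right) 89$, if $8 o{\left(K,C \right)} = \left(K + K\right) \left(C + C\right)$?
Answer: $\frac{59935}{2} \approx 29968.0$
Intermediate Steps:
$o{\left(K,C \right)} = \frac{C K}{2}$ ($o{\left(K,C \right)} = \frac{\left(K + K\right) \left(C + C\right)}{8} = \frac{2 K 2 C}{8} = \frac{4 C K}{8} = \frac{C K}{2}$)
$d{\left(Q \right)} = 1$
$\left(d{\left(18 \right)} + 33660\right) + \left(-40 + \frac{o{\left(2 \left(-1\right),-5 \right)} - 11}{-22 + 26}\right) 89 = \left(1 + 33660\right) + \left(-40 + \frac{\frac{1}{2} \left(-5\right) 2 \left(-1\right) - 11}{-22 + 26}\right) 89 = 33661 + \left(-40 + \frac{\frac{1}{2} \left(-5\right) \left(-2\right) - 11}{4}\right) 89 = 33661 + \left(-40 + \left(5 - 11\right) \frac{1}{4}\right) 89 = 33661 + \left(-40 - \frac{3}{2}\right) 89 = 33661 - \frac{7387}{2} = \frac{59935}{2}$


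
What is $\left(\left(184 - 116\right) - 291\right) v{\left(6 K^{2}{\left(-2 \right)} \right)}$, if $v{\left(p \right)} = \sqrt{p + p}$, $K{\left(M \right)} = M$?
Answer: $- 892 \sqrt{3} \approx -1545.0$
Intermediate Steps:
$v{\left(p \right)} = \sqrt{2} \sqrt{p}$ ($v{\left(p \right)} = \sqrt{2 p} = \sqrt{2} \sqrt{p}$)
$\left(\left(184 - 116\right) - 291\right) v{\left(6 K^{2}{\left(-2 \right)} \right)} = \left(\left(184 - 116\right) - 291\right) \sqrt{2} \sqrt{6 \left(-2\right)^{2}} = \left(68 - 291\right) \sqrt{2} \sqrt{6 \cdot 4} = - 223 \sqrt{2} \sqrt{24} = - 223 \sqrt{2} \cdot 2 \sqrt{6} = - 223 \cdot 4 \sqrt{3} = - 892 \sqrt{3}$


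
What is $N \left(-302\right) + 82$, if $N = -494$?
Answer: $149270$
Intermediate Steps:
$N \left(-302\right) + 82 = \left(-494\right) \left(-302\right) + 82 = 149188 + 82 = 149270$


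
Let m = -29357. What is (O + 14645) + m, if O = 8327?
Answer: -6385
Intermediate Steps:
(O + 14645) + m = (8327 + 14645) - 29357 = 22972 - 29357 = -6385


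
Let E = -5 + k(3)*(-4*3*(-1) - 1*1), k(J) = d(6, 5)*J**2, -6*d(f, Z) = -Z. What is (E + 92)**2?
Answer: 114921/4 ≈ 28730.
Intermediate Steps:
d(f, Z) = Z/6 (d(f, Z) = -(-1)*Z/6 = Z/6)
k(J) = 5*J**2/6 (k(J) = ((1/6)*5)*J**2 = 5*J**2/6)
E = 155/2 (E = -5 + ((5/6)*3**2)*(-4*3*(-1) - 1*1) = -5 + ((5/6)*9)*(-12*(-1) - 1) = -5 + 15*(12 - 1)/2 = -5 + (15/2)*11 = -5 + 165/2 = 155/2 ≈ 77.500)
(E + 92)**2 = (155/2 + 92)**2 = (339/2)**2 = 114921/4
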